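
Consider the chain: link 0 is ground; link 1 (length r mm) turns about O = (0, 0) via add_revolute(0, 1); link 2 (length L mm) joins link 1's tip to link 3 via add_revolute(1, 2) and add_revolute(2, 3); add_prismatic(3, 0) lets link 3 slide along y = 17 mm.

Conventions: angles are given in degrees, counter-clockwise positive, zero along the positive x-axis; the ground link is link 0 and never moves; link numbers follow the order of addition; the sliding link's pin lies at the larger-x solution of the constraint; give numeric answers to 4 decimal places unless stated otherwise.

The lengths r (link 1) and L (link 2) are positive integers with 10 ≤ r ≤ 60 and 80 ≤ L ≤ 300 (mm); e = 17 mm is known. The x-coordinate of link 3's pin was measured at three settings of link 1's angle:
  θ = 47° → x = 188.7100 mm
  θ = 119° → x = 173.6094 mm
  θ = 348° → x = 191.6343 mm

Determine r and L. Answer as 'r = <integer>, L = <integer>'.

constraint per measurement: (x − r cos θ)² + (r sin θ − e)² = L²
subtracting the θ₁ and θ₂ equations cancels the r² and L² terms:
r = (x₁² − x₂²) / (2[(x₁cos θ₁ + e sin θ₁) − (x₂cos θ₂ + e sin θ₂)]) = 13.0000 → r = 13
L² = (x₁ − r cos θ₁)² + (r sin θ₁ − e)² = 32400.0081 → L = 180.0000 → L = 180
check at θ₃=348°: x = 191.6343 (printed 191.6343) ✓

r = 13, L = 180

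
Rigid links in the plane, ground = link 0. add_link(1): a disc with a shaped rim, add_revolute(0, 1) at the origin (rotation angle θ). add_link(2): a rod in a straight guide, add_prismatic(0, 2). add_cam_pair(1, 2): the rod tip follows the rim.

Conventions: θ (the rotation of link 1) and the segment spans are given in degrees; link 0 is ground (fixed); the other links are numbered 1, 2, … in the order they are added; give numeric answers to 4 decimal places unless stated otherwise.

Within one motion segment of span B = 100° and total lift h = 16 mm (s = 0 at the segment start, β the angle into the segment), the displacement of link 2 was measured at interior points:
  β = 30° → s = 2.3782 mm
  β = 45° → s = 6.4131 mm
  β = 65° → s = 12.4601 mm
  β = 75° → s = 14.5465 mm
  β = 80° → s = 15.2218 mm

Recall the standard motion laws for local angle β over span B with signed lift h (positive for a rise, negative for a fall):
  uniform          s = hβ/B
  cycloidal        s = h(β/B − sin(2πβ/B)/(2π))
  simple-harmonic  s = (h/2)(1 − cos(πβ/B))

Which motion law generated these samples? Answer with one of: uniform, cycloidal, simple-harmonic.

candidates at β/B = r: uniform s = h·r (linear in β); cycloidal s = h·(r − sin(2πr)/(2π)); simple-harmonic s = (h/2)(1 − cos(πr))
β=30°: printed 2.3782 | uniform 4.8000, cycloidal 2.3782, simple-harmonic 3.2977
β=45°: printed 6.4131 | uniform 7.2000, cycloidal 6.4131, simple-harmonic 6.7485
β=65°: printed 12.4601 | uniform 10.4000, cycloidal 12.4601, simple-harmonic 11.6319
β=75°: printed 14.5465 | uniform 12.0000, cycloidal 14.5465, simple-harmonic 13.6569
β=80°: printed 15.2218 | uniform 12.8000, cycloidal 15.2218, simple-harmonic 14.4721
only one law matches every sample → cycloidal

cycloidal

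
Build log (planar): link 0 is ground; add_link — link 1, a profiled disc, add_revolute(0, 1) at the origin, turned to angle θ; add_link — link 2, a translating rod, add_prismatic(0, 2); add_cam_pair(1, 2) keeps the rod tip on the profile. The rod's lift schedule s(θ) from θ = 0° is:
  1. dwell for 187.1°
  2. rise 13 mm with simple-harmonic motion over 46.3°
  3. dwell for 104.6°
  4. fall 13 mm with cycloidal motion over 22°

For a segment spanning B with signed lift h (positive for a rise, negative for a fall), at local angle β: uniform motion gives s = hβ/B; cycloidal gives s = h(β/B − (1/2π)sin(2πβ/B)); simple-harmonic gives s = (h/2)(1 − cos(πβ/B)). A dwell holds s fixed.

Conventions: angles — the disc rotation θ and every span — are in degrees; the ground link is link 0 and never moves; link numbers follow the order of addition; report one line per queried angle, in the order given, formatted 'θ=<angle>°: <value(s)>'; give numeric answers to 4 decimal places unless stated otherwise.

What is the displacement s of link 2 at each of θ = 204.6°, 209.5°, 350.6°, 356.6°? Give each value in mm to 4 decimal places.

seg 1 [0°–187.1°] dwell: s stays 0.0000
seg 2 [187.1°–233.4°] simple-harmonic, h=13: θ=204.6° here. β=17.5, B=46.3. 13/2·(1 − cos(π·0.3780)) = 4.0687 → s = 4.0687
seg 2 [187.1°–233.4°] simple-harmonic, h=13: θ=209.5° here. β=22.4, B=46.3. 13/2·(1 − cos(π·0.4838)) = 6.1694 → s = 6.1694
seg 2 [187.1°–233.4°] simple-harmonic, h=13: full span → s += 13 → s = 13.0000
seg 3 [233.4°–338°] dwell: s stays 13.0000
seg 4 [338°–360°] cycloidal, h=-13: θ=350.6° here. β=12.6, B=22. -13·(0.5727 − sin(2π·0.5727)/(2π)) = -8.3583 → s = 4.6417
seg 4 [338°–360°] cycloidal, h=-13: θ=356.6° here. β=18.6, B=22. -13·(0.8455 − sin(2π·0.8455)/(2π)) = -12.6988 → s = 0.3012

θ=204.6°: 4.0687
θ=209.5°: 6.1694
θ=350.6°: 4.6417
θ=356.6°: 0.3012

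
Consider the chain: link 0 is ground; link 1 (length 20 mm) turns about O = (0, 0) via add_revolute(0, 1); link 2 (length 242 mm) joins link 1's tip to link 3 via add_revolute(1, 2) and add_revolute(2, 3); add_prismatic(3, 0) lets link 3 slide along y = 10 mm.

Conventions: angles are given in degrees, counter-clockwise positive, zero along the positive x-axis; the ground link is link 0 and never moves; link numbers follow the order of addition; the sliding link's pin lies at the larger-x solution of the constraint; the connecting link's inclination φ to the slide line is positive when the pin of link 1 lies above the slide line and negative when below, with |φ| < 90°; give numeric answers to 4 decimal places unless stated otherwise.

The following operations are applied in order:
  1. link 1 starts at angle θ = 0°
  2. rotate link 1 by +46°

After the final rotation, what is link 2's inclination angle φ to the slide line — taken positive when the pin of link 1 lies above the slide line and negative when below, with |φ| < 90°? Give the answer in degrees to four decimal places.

geometry: r = 20 mm, L = 242 mm, e = 10 mm; θ starts at 0°
rotate link 1 by +46°: θ ← 0° +46° = 46°
h = r sin θ − e = 14.386796 − 10 = 4.386796
sin φ = h / L = 4.386796 / 242 = 0.01812726
φ = arcsin(0.01812726) = 1.038672°

1.0387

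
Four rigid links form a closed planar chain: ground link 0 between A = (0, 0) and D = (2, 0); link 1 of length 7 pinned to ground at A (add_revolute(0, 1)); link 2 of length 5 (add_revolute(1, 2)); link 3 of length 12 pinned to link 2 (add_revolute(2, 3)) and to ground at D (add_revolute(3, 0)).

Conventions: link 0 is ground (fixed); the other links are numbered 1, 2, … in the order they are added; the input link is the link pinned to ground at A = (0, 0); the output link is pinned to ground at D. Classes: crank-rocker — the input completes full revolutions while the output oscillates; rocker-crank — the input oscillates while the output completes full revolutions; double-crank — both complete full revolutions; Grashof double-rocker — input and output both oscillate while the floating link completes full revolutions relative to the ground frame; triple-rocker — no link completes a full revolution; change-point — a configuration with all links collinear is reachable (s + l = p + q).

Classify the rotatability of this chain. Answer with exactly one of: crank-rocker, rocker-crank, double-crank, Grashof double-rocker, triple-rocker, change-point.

lengths: ground=2, input=7, coupler=5, output=12
sorted: s=2 (shortest), l=12 (longest), p+q=12
s + l = 14 vs p + q = 12
s + l > p + q → non-Grashof → no link fully rotates → triple-rocker

triple-rocker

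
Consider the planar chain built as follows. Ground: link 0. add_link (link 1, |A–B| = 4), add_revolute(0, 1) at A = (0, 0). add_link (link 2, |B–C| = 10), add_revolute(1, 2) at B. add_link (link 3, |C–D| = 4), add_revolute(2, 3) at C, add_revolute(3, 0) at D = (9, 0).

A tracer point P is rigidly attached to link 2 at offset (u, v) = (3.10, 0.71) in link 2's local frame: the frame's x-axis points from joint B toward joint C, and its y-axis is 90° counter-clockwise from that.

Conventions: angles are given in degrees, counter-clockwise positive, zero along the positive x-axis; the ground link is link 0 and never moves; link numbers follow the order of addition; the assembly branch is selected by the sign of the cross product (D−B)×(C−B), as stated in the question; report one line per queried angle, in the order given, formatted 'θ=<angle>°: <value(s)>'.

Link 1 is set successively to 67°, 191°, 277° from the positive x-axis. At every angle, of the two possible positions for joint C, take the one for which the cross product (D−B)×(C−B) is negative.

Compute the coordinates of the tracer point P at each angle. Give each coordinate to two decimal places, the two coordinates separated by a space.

A=(0,0), D=(9.00,0)
θ=67°: B = A + 4.00·(cos67°, sin67°) = (1.5629, 3.6820)
θ=67°: |BD| = 8.2986
θ=67°: circle(B,10.00) ∩ circle(D,4.00): a=9.2104, h=3.8947
θ=67°:   candidates: C₊=(11.5451,3.0858) cross=32.321; C₋=(8.0891,-3.8949) cross=-32.321
θ=67°:   branch - wants cross < 0 → take C=(8.0891,-3.8949) (cross=-32.321)
θ=67°: ex = (C−B)/|BC| = (0.6526,-0.7577); ey = (0.7577,0.6526)
θ=67°: P = B + 3.10·ex + 0.71·ey = (4.1240,1.7965)
θ=191°: B = A + 4.00·(cos191°, sin191°) = (-3.9265, -0.7632)
θ=191°: |BD| = 12.9490
θ=191°: circle(B,10.00) ∩ circle(D,4.00): a=9.7180, h=2.3581
θ=191°:   candidates: C₊=(5.6356,2.1635) cross=30.535; C₋=(5.9136,-2.5444) cross=-30.535
θ=191°:   branch - wants cross < 0 → take C=(5.9136,-2.5444) (cross=-30.535)
θ=191°: ex = (C−B)/|BC| = (0.9840,-0.1781); ey = (0.1781,0.9840)
θ=191°: P = B + 3.10·ex + 0.71·ey = (-0.7496,-0.6168)
θ=277°: B = A + 4.00·(cos277°, sin277°) = (0.4875, -3.9702)
θ=277°: |BD| = 9.3928
θ=277°: circle(B,10.00) ∩ circle(D,4.00): a=9.1679, h=3.9937
θ=277°:   candidates: C₊=(7.1081,3.5243) cross=37.512; C₋=(10.4842,-3.7144) cross=-37.512
θ=277°:   branch - wants cross < 0 → take C=(10.4842,-3.7144) (cross=-37.512)
θ=277°: ex = (C−B)/|BC| = (0.9997,0.0256); ey = (-0.0256,0.9997)
θ=277°: P = B + 3.10·ex + 0.71·ey = (3.5683,-3.1811)

θ=67°: 4.12 1.80
θ=191°: -0.75 -0.62
θ=277°: 3.57 -3.18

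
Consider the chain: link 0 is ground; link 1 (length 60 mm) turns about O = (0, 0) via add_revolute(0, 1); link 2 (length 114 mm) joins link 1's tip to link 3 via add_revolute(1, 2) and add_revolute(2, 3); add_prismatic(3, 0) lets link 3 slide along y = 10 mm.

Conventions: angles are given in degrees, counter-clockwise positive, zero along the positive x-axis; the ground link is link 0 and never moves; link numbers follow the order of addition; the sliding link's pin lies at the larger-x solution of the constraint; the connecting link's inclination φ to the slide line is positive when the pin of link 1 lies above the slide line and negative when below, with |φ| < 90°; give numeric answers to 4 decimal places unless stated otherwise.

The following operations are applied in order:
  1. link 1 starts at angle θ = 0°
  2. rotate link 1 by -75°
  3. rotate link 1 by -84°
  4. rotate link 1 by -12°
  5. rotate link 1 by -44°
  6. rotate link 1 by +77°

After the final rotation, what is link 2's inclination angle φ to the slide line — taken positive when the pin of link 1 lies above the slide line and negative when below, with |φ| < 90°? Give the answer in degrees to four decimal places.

geometry: r = 60 mm, L = 114 mm, e = 10 mm; θ starts at 0°
rotate link 1 by -75°: θ ← 0° -75° = -75°
rotate link 1 by -84°: θ ← -75° -84° = -159°
rotate link 1 by -12°: θ ← -159° -12° = -171°
rotate link 1 by -44°: θ ← -171° -44° = -215°
rotate link 1 by +77°: θ ← -215° +77° = -138°
h = r sin θ − e = -40.147836 − 10 = -50.147836
sin φ = h / L = -50.147836 / 114 = -0.43989330
φ = arcsin(-0.43989330) = -26.097074°

-26.0971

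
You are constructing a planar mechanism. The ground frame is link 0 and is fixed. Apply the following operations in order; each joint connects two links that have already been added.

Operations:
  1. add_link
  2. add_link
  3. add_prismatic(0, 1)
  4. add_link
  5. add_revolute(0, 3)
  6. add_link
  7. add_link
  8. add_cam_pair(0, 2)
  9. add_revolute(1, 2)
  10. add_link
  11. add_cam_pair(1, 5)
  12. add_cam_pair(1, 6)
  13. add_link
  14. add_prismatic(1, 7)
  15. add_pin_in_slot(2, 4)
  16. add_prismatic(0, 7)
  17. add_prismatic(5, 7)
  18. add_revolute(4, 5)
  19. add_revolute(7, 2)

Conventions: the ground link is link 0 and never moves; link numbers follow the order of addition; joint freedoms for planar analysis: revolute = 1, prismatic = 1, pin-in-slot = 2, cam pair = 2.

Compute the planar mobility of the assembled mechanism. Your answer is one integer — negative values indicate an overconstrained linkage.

L=1 J1=0 J2=0
add link → L=2 J1=0 J2=0
add link → L=3 J1=0 J2=0
P@0,1 dof=1 J1 → L=3 J1=1 J2=0
add link → L=4 J1=1 J2=0
R@0,3 dof=1 J1 → L=4 J1=2 J2=0
add link → L=5 J1=2 J2=0
add link → L=6 J1=2 J2=0
C@0,2 dof=2 J2 → L=6 J1=2 J2=1
R@1,2 dof=1 J1 → L=6 J1=3 J2=1
add link → L=7 J1=3 J2=1
C@1,5 dof=2 J2 → L=7 J1=3 J2=2
C@1,6 dof=2 J2 → L=7 J1=3 J2=3
add link → L=8 J1=3 J2=3
P@1,7 dof=1 J1 → L=8 J1=4 J2=3
PS@2,4 dof=2 J2 → L=8 J1=4 J2=4
P@0,7 dof=1 J1 → L=8 J1=5 J2=4
P@5,7 dof=1 J1 → L=8 J1=6 J2=4
R@4,5 dof=1 J1 → L=8 J1=7 J2=4
R@7,2 dof=1 J1 → L=8 J1=8 J2=4
M=3(L−1)−2J1−J2=3·7−2·8−4=1

M = 1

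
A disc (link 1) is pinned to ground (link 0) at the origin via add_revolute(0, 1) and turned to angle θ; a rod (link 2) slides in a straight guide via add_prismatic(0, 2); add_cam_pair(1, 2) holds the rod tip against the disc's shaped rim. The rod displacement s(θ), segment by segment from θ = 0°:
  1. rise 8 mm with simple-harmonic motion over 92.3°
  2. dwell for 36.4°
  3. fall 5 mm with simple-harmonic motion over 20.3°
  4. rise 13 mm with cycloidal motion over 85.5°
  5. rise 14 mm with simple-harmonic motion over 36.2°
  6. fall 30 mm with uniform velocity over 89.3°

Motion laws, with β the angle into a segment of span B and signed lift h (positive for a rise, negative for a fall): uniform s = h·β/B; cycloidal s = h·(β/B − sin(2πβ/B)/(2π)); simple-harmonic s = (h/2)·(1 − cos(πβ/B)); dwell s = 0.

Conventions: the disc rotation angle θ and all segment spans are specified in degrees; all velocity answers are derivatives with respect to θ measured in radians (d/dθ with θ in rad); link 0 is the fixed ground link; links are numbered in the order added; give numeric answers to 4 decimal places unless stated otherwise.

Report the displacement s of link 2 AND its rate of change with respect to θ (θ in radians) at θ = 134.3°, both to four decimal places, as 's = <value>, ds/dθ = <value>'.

segment 1 (0° to 92.3°, simple-harmonic, h = 8) is passed completely: s = 0.0000 + (8) = 8.0000
segment 2 (92.3° to 128.7°, dwell): s unchanged at 8.0000
θ = 134.3° falls in segment 3 (128.7° to 149°, simple-harmonic, h = -5): β = 134.3 − 128.7 = 5.6°, B = 20.3°; Δs = -5/2·(1 − cos(π·0.2759)) = -0.8815; s = 8.0000 − 0.8815 = 7.1185
velocity in seg [128.7°–149°] (simple-harmonic), θ in radians: β = 5.6° = 0.0977 rad, B = 20.3° = 0.3543 rad; ds/dθ = (πh/(2B)) sin(πβ/B) = (π·(-5)/(2·0.3543)) sin(π·0.2759) = -16.895218 mm/rad

s = 7.1185, ds/dθ = -16.8952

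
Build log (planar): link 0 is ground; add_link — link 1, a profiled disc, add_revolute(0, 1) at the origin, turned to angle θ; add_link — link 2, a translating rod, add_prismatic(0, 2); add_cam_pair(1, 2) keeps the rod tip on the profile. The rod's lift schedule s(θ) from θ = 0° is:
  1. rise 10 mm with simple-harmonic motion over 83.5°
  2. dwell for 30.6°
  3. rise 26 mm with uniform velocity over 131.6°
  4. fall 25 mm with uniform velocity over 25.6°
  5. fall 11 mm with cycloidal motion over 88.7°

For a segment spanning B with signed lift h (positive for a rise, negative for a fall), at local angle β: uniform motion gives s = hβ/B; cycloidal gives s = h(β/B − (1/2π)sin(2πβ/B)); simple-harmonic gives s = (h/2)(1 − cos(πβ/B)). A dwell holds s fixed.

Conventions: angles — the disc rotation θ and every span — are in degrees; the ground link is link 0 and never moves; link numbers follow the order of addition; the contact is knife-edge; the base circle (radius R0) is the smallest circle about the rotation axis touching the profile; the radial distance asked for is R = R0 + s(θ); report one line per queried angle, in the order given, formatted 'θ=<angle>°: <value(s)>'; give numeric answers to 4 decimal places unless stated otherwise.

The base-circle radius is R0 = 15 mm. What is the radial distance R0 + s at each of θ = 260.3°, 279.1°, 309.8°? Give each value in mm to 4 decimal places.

seg 1 [0°–83.5°] simple-harmonic, h=10: full span → s += 10 → s = 10.0000
seg 2 [83.5°–114.1°] dwell: s stays 10.0000
seg 3 [114.1°–245.7°] uniform, h=26: full span → s += 26 → s = 36.0000
seg 4 [245.7°–271.3°] uniform, h=-25: θ=260.3° here. β=14.6, B=25.6. -25·14.6/25.6 = -14.2578 → s = 21.7422
seg 4 [245.7°–271.3°] uniform, h=-25: full span → s += -25 → s = 11.0000
seg 5 [271.3°–360°] cycloidal, h=-11: θ=279.1° here. β=7.8, B=88.7. -11·(0.0879 − sin(2π·0.0879)/(2π)) = -0.0485 → s = 10.9515
seg 5 [271.3°–360°] cycloidal, h=-11: θ=309.8° here. β=38.5, B=88.7. -11·(0.4340 − sin(2π·0.4340)/(2π)) = -4.0696 → s = 6.9304
θ=260.3°: R = R0 + s = 15 + 21.7422 = 36.7422
θ=279.1°: R = R0 + s = 15 + 10.9515 = 25.9515
θ=309.8°: R = R0 + s = 15 + 6.9304 = 21.9304

θ=260.3°: 36.7422
θ=279.1°: 25.9515
θ=309.8°: 21.9304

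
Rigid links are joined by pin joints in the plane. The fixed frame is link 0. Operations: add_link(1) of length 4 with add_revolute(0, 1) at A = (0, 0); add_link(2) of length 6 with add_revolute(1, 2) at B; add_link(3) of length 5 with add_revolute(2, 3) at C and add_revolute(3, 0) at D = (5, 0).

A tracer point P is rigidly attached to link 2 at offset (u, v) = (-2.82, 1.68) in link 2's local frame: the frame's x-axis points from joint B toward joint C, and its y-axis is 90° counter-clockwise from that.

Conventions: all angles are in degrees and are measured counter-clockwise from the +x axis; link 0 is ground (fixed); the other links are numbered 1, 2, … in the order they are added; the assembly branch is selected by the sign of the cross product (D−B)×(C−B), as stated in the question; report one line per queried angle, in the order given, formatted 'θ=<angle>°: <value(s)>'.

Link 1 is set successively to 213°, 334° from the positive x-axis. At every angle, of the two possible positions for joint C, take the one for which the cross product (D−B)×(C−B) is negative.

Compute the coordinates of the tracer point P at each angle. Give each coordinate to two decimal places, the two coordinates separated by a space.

A=(0,0), D=(5.00,0)
θ=213°: B = A + 4.00·(cos213°, sin213°) = (-3.3547, -2.1786)
θ=213°: |BD| = 8.6341
θ=213°: circle(B,6.00) ∩ circle(D,5.00): a=4.9540, h=3.3849
θ=213°:   candidates: C₊=(0.5850,2.3468) cross=29.225; C₋=(2.2931,-4.2039) cross=-29.225
θ=213°:   branch - wants cross < 0 → take C=(2.2931,-4.2039) (cross=-29.225)
θ=213°: ex = (C−B)/|BC| = (0.9413,-0.3376); ey = (0.3376,0.9413)
θ=213°: P = B + -2.82·ex + 1.68·ey = (-5.4421,0.3548)
θ=334°: B = A + 4.00·(cos334°, sin334°) = (3.5952, -1.7535)
θ=334°: |BD| = 2.2468
θ=334°: circle(B,6.00) ∩ circle(D,5.00): a=3.5713, h=4.8214
θ=334°:   candidates: C₊=(2.0654,4.0482) cross=10.833; C₋=(9.5909,-1.9809) cross=-10.833
θ=334°:   branch - wants cross < 0 → take C=(9.5909,-1.9809) (cross=-10.833)
θ=334°: ex = (C−B)/|BC| = (0.9993,-0.0379); ey = (0.0379,0.9993)
θ=334°: P = B + -2.82·ex + 1.68·ey = (0.8409,0.0322)

θ=213°: -5.44 0.35
θ=334°: 0.84 0.03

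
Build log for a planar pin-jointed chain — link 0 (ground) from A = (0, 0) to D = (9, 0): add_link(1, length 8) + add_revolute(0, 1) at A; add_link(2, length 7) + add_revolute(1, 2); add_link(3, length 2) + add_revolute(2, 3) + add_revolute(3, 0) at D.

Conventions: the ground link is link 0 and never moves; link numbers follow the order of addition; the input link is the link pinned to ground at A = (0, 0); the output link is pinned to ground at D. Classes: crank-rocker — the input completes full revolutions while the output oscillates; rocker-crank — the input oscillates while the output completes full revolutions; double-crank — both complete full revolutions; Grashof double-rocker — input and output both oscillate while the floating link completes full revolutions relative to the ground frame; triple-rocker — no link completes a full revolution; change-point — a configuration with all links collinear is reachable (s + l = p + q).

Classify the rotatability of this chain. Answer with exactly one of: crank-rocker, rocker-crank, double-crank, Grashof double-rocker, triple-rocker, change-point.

lengths: ground=9, input=8, coupler=7, output=2
sorted: s=2 (shortest), l=9 (longest), p+q=15
s + l = 11 vs p + q = 15
s + l < p + q (Grashof) with shortest = output link → rocker-crank

rocker-crank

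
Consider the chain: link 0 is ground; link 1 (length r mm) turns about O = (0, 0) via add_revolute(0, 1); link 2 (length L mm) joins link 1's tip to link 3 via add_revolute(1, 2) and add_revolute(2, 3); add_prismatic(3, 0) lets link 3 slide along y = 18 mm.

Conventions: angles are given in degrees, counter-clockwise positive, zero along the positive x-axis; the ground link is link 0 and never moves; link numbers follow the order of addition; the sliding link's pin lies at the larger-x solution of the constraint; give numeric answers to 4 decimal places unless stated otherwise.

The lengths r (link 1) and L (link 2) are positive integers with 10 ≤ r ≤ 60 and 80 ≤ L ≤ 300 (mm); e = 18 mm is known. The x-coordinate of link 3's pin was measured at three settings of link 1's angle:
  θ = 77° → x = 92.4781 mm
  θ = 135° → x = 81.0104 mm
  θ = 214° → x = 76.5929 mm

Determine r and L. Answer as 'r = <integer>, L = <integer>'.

constraint per measurement: (x − r cos θ)² + (r sin θ − e)² = L²
subtracting the θ₁ and θ₂ equations cancels the r² and L² terms:
r = (x₁² − x₂²) / (2[(x₁cos θ₁ + e sin θ₁) − (x₂cos θ₂ + e sin θ₂)]) = 11.9999 → r = 12
L² = (x₁ − r cos θ₁)² + (r sin θ₁ − e)² = 8099.9980 → L = 90.0000 → L = 90
check at θ₃=214°: x = 76.5929 (printed 76.5929) ✓

r = 12, L = 90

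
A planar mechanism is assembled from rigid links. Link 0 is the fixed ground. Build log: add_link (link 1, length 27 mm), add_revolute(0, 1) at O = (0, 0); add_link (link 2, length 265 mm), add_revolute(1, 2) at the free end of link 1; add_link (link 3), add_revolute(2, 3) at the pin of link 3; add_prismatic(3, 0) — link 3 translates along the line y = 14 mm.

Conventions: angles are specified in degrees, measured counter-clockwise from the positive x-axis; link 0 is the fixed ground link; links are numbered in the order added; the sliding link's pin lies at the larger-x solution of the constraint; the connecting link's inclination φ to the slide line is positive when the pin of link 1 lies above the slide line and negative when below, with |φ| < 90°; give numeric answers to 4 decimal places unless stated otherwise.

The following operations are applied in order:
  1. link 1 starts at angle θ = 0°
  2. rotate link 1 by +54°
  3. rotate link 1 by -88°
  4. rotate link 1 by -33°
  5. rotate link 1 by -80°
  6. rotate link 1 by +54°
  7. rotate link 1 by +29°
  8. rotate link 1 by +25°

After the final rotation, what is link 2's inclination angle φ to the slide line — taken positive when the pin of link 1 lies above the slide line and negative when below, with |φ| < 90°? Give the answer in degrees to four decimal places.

geometry: r = 27 mm, L = 265 mm, e = 14 mm; θ starts at 0°
rotate link 1 by +54°: θ ← 0° +54° = 54°
rotate link 1 by -88°: θ ← 54° -88° = -34°
rotate link 1 by -33°: θ ← -34° -33° = -67°
rotate link 1 by -80°: θ ← -67° -80° = -147°
rotate link 1 by +54°: θ ← -147° +54° = -93°
rotate link 1 by +29°: θ ← -93° +29° = -64°
rotate link 1 by +25°: θ ← -64° +25° = -39°
h = r sin θ − e = -16.991651 − 14 = -30.991651
sin φ = h / L = -30.991651 / 265 = -0.11694962
φ = arcsin(-0.11694962) = -6.716089°

-6.7161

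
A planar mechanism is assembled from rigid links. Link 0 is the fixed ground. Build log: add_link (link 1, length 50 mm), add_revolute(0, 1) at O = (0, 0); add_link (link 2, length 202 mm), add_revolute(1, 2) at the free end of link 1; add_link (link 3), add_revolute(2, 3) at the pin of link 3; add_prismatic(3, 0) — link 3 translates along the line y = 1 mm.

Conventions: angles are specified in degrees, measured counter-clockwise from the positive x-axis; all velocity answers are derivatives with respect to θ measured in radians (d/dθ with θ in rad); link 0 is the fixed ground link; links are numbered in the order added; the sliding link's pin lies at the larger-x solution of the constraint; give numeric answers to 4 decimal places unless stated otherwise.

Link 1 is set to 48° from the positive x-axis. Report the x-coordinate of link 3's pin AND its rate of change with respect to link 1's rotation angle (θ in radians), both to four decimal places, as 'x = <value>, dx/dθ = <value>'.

geometry: r = 50 mm, L = 202 mm, e = 1 mm
crank pin P = (r cos θ, r sin θ) = (33.456530, 37.157241)
h = r sin θ − e = 37.157241 − 1 = 36.157241
x = r cos θ + √(L² − h²) = 33.456530 + 198.737651 = 232.194181
dx/dθ = −r sin θ − h·r cos θ/√(L² − h²) (θ in radians; h = 36.157241) = -43.244139

x = 232.1942, dx/dθ = -43.2441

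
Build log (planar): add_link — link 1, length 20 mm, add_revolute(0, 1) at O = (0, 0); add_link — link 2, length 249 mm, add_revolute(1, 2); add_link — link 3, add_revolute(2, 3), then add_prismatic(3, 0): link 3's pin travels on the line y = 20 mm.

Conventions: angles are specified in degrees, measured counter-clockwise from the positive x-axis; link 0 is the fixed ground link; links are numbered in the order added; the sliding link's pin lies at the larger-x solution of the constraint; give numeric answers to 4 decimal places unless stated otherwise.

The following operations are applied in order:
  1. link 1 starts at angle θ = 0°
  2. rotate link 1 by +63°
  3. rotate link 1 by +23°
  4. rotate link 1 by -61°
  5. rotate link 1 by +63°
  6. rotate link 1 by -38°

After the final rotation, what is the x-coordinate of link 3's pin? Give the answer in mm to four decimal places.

geometry: r = 20 mm, L = 249 mm, e = 20 mm; θ starts at 0°
rotate link 1 by +63°: θ ← 0° +63° = 63°
rotate link 1 by +23°: θ ← 63° +23° = 86°
rotate link 1 by -61°: θ ← 86° -61° = 25°
rotate link 1 by +63°: θ ← 25° +63° = 88°
rotate link 1 by -38°: θ ← 88° -38° = 50°
crank pin P = (r cos θ, r sin θ) = (12.855752, 15.320889)
h = r sin θ − e = 15.320889 − 20 = -4.679111
x = r cos θ + √(L² − h²) = 12.855752 + 248.956032 = 261.811784

261.8118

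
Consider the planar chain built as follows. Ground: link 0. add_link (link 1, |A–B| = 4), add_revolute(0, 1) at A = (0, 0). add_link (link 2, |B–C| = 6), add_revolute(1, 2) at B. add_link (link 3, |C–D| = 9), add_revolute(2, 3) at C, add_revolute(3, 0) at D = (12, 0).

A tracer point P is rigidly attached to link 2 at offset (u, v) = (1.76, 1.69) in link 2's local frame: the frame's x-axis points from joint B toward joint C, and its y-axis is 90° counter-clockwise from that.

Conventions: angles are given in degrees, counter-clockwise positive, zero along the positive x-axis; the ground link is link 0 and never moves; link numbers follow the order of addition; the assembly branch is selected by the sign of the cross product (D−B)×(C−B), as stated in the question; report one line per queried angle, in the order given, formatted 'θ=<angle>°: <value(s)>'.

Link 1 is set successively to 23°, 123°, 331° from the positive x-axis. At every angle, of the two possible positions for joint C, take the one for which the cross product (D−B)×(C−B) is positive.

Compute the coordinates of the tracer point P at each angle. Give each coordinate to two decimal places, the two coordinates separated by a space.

A=(0,0), D=(12.00,0)
θ=23°: B = A + 4.00·(cos23°, sin23°) = (3.6820, 1.5629)
θ=23°: |BD| = 8.4635
θ=23°: circle(B,6.00) ∩ circle(D,9.00): a=1.5733, h=5.7901
θ=23°:   candidates: C₊=(6.2975,6.9629) cross=49.004; C₋=(4.1590,-4.4181) cross=-49.004
θ=23°:   branch + wants cross > 0 → take C=(6.2975,6.9629) (cross=49.004)
θ=23°: ex = (C−B)/|BC| = (0.4359,0.9000); ey = (-0.9000,0.4359)
θ=23°: P = B + 1.76·ex + 1.69·ey = (2.9282,3.8836)
θ=123°: B = A + 4.00·(cos123°, sin123°) = (-2.1786, 3.3547)
θ=123°: |BD| = 14.5700
θ=123°: circle(B,6.00) ∩ circle(D,9.00): a=5.7407, h=1.7447
θ=123°:   candidates: C₊=(3.8096,3.7307) cross=25.420; C₋=(3.0062,0.3351) cross=-25.420
θ=123°:   branch + wants cross > 0 → take C=(3.8096,3.7307) (cross=25.420)
θ=123°: ex = (C−B)/|BC| = (0.9980,0.0627); ey = (-0.0627,0.9980)
θ=123°: P = B + 1.76·ex + 1.69·ey = (-0.5279,5.1517)
θ=331°: B = A + 4.00·(cos331°, sin331°) = (3.4985, -1.9392)
θ=331°: |BD| = 8.7199
θ=331°: circle(B,6.00) ∩ circle(D,9.00): a=1.7796, h=5.7300
θ=331°:   candidates: C₊=(3.9592,4.0430) cross=49.965; C₋=(6.5079,-7.1300) cross=-49.965
θ=331°:   branch + wants cross > 0 → take C=(3.9592,4.0430) (cross=49.965)
θ=331°: ex = (C−B)/|BC| = (0.0768,0.9970); ey = (-0.9970,0.0768)
θ=331°: P = B + 1.76·ex + 1.69·ey = (1.9486,-0.0547)

θ=23°: 2.93 3.88
θ=123°: -0.53 5.15
θ=331°: 1.95 -0.05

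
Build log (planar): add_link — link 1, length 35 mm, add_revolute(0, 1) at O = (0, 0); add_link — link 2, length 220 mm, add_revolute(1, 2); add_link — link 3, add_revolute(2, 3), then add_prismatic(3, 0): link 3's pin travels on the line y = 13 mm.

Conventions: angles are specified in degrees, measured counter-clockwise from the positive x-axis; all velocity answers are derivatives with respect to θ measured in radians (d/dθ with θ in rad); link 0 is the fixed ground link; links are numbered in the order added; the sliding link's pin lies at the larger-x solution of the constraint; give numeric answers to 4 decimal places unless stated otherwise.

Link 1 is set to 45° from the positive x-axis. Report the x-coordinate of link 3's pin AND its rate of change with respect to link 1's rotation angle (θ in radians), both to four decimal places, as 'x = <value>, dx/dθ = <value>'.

geometry: r = 35 mm, L = 220 mm, e = 13 mm
crank pin P = (r cos θ, r sin θ) = (24.748737, 24.748737)
h = r sin θ − e = 24.748737 − 13 = 11.748737
x = r cos θ + √(L² − h²) = 24.748737 + 219.686065 = 244.434802
dx/dθ = −r sin θ − h·r cos θ/√(L² − h²) (θ in radians; h = 11.748737) = -26.072292

x = 244.4348, dx/dθ = -26.0723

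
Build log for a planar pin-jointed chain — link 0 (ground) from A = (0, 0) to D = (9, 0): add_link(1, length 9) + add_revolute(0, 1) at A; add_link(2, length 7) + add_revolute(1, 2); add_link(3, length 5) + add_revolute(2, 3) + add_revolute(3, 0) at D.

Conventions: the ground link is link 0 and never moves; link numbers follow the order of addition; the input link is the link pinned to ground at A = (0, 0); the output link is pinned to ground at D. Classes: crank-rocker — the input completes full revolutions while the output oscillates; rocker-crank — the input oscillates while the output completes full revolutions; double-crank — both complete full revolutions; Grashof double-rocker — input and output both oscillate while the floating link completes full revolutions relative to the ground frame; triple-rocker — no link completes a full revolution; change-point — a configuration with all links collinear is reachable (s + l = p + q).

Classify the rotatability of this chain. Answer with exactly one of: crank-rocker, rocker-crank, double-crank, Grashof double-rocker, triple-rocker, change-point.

lengths: ground=9, input=9, coupler=7, output=5
sorted: s=5 (shortest), l=9 (longest), p+q=16
s + l = 14 vs p + q = 16
s + l < p + q (Grashof) with shortest = output link → rocker-crank

rocker-crank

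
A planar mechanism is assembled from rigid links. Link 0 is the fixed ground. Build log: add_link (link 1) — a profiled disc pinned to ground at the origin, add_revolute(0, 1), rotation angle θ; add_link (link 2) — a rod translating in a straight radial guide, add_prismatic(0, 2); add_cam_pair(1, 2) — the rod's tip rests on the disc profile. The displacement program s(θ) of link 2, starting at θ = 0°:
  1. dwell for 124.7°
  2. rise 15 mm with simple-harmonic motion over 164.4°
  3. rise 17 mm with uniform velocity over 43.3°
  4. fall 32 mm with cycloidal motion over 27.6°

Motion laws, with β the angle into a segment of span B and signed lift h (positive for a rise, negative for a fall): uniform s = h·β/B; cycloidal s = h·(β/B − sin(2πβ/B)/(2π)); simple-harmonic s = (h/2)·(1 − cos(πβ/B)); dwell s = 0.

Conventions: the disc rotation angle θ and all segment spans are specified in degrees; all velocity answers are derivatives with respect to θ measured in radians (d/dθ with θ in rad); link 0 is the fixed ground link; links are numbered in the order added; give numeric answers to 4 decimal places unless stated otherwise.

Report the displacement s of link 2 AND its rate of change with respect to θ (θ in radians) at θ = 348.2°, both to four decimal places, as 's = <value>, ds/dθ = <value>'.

seg 1 [0°–124.7°] dwell: s stays 0.0000
seg 2 [124.7°–289.1°] simple-harmonic, h=15: full span → s += 15 → s = 15.0000
seg 3 [289.1°–332.4°] uniform, h=17: full span → s += 17 → s = 32.0000
seg 4 [332.4°–360°] cycloidal, h=-32: θ=348.2° here. β=15.8, B=27.6. -32·(0.5725 − sin(2π·0.5725)/(2π)) = -20.5584 → s = 11.4416
velocity in seg [332.4°–360°] (cycloidal), θ in radians: β = 15.8° = 0.2758 rad, B = 27.6° = 0.4817 rad; ds/dθ = (h/B)(1 − cos(2πβ/B)) = ((-32)/0.4817)(1 − cos(2π·0.5725)) = -126.092413 mm/rad

s = 11.4416, ds/dθ = -126.0924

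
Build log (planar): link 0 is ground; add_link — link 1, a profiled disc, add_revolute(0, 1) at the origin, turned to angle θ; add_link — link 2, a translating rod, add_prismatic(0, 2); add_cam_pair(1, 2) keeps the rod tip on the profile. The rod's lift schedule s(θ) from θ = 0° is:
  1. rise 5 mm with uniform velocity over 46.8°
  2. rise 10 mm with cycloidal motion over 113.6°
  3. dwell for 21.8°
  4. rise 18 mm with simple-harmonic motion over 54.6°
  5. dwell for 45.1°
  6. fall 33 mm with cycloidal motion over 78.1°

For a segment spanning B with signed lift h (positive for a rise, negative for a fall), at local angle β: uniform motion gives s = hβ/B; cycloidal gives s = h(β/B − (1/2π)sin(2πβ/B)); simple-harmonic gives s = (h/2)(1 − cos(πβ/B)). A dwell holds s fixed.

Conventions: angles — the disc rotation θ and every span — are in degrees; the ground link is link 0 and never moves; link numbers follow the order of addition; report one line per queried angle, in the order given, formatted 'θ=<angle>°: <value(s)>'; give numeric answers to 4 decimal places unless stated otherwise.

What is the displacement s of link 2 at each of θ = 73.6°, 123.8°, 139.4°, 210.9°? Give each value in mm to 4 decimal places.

seg 1 [0°–46.8°] uniform, h=5: full span → s += 5 → s = 5.0000
seg 2 [46.8°–160.4°] cycloidal, h=10: θ=73.6° here. β=26.8, B=113.6. 10·(0.2359 − sin(2π·0.2359)/(2π)) = 0.7738 → s = 5.7738
seg 2 [46.8°–160.4°] cycloidal, h=10: θ=123.8° here. β=77, B=113.6. 10·(0.6778 − sin(2π·0.6778)/(2π)) = 8.2088 → s = 13.2088
seg 2 [46.8°–160.4°] cycloidal, h=10: θ=139.4° here. β=92.6, B=113.6. 10·(0.8151 − sin(2π·0.8151)/(2π)) = 9.6115 → s = 14.6115
seg 2 [46.8°–160.4°] cycloidal, h=10: full span → s += 10 → s = 15.0000
seg 3 [160.4°–182.2°] dwell: s stays 15.0000
seg 4 [182.2°–236.8°] simple-harmonic, h=18: θ=210.9° here. β=28.7, B=54.6. 18/2·(1 − cos(π·0.5256)) = 9.7242 → s = 24.7242

θ=73.6°: 5.7738
θ=123.8°: 13.2088
θ=139.4°: 14.6115
θ=210.9°: 24.7242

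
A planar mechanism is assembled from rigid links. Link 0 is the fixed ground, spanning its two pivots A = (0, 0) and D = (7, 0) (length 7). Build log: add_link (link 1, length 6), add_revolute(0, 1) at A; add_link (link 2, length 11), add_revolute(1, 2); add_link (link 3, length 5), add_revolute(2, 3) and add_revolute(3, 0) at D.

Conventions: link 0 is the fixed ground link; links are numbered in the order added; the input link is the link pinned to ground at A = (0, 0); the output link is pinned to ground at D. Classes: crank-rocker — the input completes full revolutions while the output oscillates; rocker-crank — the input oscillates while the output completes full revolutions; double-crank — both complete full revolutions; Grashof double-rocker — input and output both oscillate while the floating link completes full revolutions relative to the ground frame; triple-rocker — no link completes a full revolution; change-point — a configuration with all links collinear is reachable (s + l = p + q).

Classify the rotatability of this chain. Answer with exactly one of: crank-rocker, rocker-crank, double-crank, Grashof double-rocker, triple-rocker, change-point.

lengths: ground=7, input=6, coupler=11, output=5
sorted: s=5 (shortest), l=11 (longest), p+q=13
s + l = 16 vs p + q = 13
s + l > p + q → non-Grashof → no link fully rotates → triple-rocker

triple-rocker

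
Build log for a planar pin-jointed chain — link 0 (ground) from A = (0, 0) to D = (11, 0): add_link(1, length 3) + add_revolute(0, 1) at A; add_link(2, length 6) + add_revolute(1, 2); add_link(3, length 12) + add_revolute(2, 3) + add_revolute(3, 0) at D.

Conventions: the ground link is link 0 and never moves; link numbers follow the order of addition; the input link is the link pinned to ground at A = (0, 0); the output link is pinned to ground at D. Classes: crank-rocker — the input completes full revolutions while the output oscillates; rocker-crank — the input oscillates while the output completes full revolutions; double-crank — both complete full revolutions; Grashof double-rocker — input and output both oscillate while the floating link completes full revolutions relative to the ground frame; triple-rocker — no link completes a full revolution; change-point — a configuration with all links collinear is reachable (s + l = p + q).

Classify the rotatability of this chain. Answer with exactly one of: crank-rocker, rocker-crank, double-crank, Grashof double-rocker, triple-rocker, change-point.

lengths: ground=11, input=3, coupler=6, output=12
sorted: s=3 (shortest), l=12 (longest), p+q=17
s + l = 15 vs p + q = 17
s + l < p + q (Grashof) with shortest = input link → crank-rocker

crank-rocker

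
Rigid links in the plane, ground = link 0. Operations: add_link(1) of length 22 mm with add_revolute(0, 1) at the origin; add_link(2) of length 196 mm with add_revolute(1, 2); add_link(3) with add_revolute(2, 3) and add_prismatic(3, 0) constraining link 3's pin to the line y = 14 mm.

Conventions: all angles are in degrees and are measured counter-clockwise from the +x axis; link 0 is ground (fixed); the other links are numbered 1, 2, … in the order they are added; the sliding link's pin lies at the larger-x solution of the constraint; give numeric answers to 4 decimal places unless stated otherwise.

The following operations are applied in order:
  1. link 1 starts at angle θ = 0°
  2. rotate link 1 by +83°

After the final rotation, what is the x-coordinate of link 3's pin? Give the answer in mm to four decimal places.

geometry: r = 22 mm, L = 196 mm, e = 14 mm; θ starts at 0°
rotate link 1 by +83°: θ ← 0° +83° = 83°
crank pin P = (r cos θ, r sin θ) = (2.681126, 21.836015)
h = r sin θ − e = 21.836015 − 14 = 7.836015
x = r cos θ + √(L² − h²) = 2.681126 + 195.843297 = 198.524422

198.5244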